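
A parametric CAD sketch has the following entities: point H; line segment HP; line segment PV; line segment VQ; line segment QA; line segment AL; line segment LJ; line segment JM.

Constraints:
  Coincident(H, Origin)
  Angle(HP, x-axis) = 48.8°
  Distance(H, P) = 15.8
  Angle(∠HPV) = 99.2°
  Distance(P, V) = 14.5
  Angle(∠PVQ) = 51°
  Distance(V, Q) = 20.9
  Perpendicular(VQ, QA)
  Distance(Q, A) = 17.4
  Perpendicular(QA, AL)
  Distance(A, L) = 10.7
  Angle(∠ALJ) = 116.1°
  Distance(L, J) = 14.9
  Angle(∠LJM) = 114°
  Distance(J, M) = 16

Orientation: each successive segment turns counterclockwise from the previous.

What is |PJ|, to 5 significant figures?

9.0876

H is at the origin; HP runs at 48.8° with length 15.8, so P = (10.407, 11.888). ∠HPV = 99.2° gives PV at 129.60° from the x-axis; with |PV| = 14.5, V = (1.1646, 23.061). ∠PVQ = 51.0° gives VQ at -101.40° from the x-axis; with |VQ| = 20.9, Q = (-2.9664, 2.5729). VQ ⟂ QA, so QA runs at -11.400°; with |QA| = 17.4, A = (14.090, -0.86631). The perpendicularity gives AL at right angles to QA, so AL runs at 78.600°; with |AL| = 10.7, L = (16.205, 9.6226). ∠ALJ = 116.1° gives LJ at 142.50° from the x-axis; with |LJ| = 14.9, J = (4.3843, 18.693). Then |PJ| = |J − P| = 9.0876.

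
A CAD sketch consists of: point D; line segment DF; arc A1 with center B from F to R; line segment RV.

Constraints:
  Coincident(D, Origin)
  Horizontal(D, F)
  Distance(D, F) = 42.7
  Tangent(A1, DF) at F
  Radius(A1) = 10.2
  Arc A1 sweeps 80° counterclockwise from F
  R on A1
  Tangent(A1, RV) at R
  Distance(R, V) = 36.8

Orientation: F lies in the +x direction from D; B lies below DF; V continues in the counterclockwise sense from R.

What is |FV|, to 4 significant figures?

47.60

D is at the origin; DF is horizontal with |DF| = 42.7 and F on the +x side, so F = (42.70, 0.000). A1 meets DF tangentially, so BF is at right angles to DF, so B = F + (0, -10.2) = (42.70, -10.20). On A1, F sits at bearing 90° from B; an 80° counterclockwise sweep puts R at bearing 170°, so R = B + 10.2·(cos 170°, sin 170°) = (32.65, -8.429). Tangency of A1 to RV means the radius BR is perpendicular to RV, so RV runs along (−sin 170°, cos 170°); with |RV| = 36.8, V = (26.26, -44.67). Then |FV| = |V − F| = 47.60.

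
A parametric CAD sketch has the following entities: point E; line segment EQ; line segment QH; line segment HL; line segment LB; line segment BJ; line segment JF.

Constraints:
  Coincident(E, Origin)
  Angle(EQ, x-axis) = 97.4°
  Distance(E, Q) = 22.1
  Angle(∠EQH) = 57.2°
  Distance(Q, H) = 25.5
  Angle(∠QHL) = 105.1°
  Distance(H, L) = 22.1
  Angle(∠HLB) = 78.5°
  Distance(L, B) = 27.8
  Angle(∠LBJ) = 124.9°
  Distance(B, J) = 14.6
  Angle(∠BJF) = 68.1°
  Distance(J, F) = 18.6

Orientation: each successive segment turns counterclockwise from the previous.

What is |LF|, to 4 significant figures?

24.21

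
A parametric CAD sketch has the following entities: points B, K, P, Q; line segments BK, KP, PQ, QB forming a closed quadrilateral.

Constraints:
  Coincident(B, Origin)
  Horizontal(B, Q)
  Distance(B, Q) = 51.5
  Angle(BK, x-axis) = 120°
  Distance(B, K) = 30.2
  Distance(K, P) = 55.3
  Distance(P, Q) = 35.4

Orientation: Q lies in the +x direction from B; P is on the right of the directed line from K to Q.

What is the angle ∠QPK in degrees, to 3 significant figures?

102°

B is at the origin; B and Q share the same y with |BQ| = 51.5 and Q in +x, so Q = (51.5, 0). BK runs at 120.0° with |BK| = 30.2, so K = (-15.1, 26.2). P is determined by |KP| = 55.3 and |PQ| = 35.4 together: it lies at the intersection of circle(K, 55.3) and circle(Q, 35.4). With |KQ| = 71.6, the foot of the radical line on KQ is 48.4 from K and the perpendicular offset is √(55.3² − 48.4²) = 26.8. Taking the right-of-KQ solution: P = (20.2, -16.5).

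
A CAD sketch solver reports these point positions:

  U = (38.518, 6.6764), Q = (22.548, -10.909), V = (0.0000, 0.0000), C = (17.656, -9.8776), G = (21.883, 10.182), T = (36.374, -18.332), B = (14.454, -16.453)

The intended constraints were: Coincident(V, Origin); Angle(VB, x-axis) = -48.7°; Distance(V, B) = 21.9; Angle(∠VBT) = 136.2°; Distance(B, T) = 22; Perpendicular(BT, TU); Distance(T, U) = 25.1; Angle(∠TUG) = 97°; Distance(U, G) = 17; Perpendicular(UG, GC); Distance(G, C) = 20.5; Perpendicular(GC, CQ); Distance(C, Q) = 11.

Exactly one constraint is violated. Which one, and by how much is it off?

Distance(C, Q) = 11 — off by 6.00.

V = (0.00, 0.00) ✓; VB at -48.70° ✓; |VB| = 21.90 ✓; ∠VBT = 136.2° ✓; |BT| = 22.00 ✓; ∠(BT, TU) = 90.00° ✓; |TU| = 25.10 ✓; ∠TUG = 97.00° ✓; |UG| = 17.00 ✓; ∠(UG, GC) = 90.00° ✓; |GC| = 20.50 ✓; ∠(GC, CQ) = 89.99° ✓; |CQ| = 5.000 ✗.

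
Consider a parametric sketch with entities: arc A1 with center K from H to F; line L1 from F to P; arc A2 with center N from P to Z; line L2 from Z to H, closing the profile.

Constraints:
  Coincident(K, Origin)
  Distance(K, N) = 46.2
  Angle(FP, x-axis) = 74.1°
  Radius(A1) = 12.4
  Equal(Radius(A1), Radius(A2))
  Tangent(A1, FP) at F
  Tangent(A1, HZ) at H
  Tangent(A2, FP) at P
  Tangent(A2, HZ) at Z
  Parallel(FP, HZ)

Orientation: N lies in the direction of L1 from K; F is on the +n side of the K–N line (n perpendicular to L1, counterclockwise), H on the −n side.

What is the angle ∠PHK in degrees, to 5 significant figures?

61.773°

The slot axis is L1's direction at 74.1°, so u = (cos 74.1°, sin 74.1°) = (0.27396, 0.96174) and n = (−sin 74.1°, cos 74.1°) = (-0.96174, 0.27396). K is at the origin and N lies 46.2 along u from K, so N = 46.2·u = (12.657, 44.432). Tangency of A1 to both parallel lines with radius 12.4 puts F and H at K ± 12.4·n: F = (-11.926, 3.3971), H = (11.926, -3.3971). Equal radii place P and Z the same way about N: P = N + 12.4·n = (0.73132, 47.830), Z = N − 12.4·n = (24.583, 41.035). Then cos ∠PHK = HP·HK / (|HP||HK|), giving 61.773°.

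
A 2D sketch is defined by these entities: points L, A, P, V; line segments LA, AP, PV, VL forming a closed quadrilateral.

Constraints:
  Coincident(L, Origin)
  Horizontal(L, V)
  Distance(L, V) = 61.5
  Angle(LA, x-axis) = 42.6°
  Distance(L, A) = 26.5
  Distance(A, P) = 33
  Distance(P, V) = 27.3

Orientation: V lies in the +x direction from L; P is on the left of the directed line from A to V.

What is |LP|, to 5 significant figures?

57.572

Checks: |AP| = 33.00 ✓; |PV| = 27.30 ✓.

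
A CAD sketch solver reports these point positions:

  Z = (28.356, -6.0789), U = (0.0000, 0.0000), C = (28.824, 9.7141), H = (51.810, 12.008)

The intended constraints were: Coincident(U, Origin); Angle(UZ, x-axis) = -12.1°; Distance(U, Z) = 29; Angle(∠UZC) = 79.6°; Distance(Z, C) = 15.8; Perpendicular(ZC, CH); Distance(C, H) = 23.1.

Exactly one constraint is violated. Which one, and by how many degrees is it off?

Perpendicular(ZC, CH) — off by 7.40°.

U = (0.00, 0.00) ✓; UZ at -12.10° ✓; |UZ| = 29.00 ✓; ∠UZC = 79.60° ✓; |ZC| = 15.80 ✓; ∠(ZC, CH) = 82.60° ✗; |CH| = 23.10 ✓.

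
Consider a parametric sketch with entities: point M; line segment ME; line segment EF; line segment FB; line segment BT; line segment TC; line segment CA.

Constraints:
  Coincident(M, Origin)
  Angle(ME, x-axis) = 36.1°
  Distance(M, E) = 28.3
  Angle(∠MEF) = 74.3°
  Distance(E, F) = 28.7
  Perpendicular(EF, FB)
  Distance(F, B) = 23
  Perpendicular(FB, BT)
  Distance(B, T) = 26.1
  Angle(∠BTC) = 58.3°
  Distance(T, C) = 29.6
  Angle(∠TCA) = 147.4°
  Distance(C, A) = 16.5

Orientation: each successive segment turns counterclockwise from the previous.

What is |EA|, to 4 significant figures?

34.32

M is at the origin; ME runs at 36.1° with length 28.3, so E = (22.87, 16.67). ∠MEF = 74.3° gives EF at 141.8° from the x-axis; with |EF| = 28.7, F = (0.3120, 34.42). EF is perpendicular to FB, so FB runs at -128.2°; with |FB| = 23.0, B = (-13.91, 16.35). FB ⟂ BT, so BT runs at -38.20°; with |BT| = 26.1, T = (6.599, 0.2074). ∠BTC = 58.3° gives TC at 83.50° from the x-axis; with |TC| = 29.6, C = (9.950, 29.62). ∠TCA = 147.4° gives CA at 116.1° from the x-axis; with |CA| = 16.5, A = (2.691, 44.43). Then |EA| = |A − E| = 34.32.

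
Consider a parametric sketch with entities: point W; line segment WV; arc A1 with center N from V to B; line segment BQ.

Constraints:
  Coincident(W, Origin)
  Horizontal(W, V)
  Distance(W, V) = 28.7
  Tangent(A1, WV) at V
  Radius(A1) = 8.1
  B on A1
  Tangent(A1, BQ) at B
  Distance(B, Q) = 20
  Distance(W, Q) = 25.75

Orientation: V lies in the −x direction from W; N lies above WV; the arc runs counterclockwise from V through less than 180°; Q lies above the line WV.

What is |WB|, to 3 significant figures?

21.9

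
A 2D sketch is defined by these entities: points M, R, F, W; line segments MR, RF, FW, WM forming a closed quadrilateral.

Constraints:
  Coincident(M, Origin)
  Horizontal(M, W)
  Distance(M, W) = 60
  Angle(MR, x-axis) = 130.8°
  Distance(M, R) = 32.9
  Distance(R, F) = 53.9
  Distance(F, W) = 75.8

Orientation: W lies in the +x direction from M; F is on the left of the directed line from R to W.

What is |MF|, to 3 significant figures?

64.8

M is at the origin; M and W share the same y with |MW| = 60.0 and W in +x, so W = (60.0, 0). MR runs at 130.8° with |MR| = 32.9, so R = (-21.5, 24.9). F is determined by |RF| = 53.9 and |FW| = 75.8 together: it lies at the intersection of circle(R, 53.9) and circle(W, 75.8). With |RW| = 85.2, the foot of the radical line on RW is 25.9 from R and the perpendicular offset is √(53.9² − 25.9²) = 47.2. Taking the left-of-RW solution: F = (17.1, 62.5).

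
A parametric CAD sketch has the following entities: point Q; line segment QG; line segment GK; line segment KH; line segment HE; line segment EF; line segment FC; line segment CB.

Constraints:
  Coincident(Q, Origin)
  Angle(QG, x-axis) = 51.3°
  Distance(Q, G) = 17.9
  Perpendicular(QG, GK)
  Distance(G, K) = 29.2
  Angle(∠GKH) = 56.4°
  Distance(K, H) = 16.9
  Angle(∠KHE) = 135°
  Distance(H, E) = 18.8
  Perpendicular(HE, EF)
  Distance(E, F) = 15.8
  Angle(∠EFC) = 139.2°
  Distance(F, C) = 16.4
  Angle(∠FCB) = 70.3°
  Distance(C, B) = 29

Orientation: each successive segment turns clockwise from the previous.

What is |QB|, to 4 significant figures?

26.56

Q is at the origin; QG runs at 51.3° with length 17.9, so G = (11.19, 13.97). QG ⟂ GK, so GK runs at -38.70°; with |GK| = 29.2, K = (33.98, -4.287). ∠GKH = 56.4° gives KH at -162.3° from the x-axis; with |KH| = 16.9, H = (17.88, -9.426). ∠KHE = 135.0° gives HE at 152.7° from the x-axis; with |HE| = 18.8, E = (1.174, -0.8029). HE ⟂ EF, so EF runs at 62.70°; with |EF| = 15.8, F = (8.421, 13.24). ∠EFC = 139.2° gives FC at 21.90° from the x-axis; with |FC| = 16.4, C = (23.64, 19.35). ∠FCB = 70.3° gives CB at -87.80° from the x-axis; with |CB| = 29.0, B = (24.75, -9.624). Then |QB| = |B − Q| = 26.56.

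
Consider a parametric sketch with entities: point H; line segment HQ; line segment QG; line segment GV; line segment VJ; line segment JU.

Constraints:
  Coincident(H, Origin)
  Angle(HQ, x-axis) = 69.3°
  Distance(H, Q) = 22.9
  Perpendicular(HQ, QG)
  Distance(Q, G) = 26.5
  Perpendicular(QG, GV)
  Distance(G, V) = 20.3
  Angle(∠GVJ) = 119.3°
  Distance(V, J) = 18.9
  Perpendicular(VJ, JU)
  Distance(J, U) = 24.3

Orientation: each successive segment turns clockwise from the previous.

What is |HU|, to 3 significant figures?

14.7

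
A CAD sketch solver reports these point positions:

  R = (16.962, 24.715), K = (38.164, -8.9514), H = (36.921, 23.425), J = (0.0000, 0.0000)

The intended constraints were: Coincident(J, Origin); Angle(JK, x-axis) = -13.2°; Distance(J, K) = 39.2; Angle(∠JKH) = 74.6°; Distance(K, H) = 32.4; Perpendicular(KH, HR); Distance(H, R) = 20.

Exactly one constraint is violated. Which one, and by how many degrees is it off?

Perpendicular(KH, HR) — off by 5.90°.

J = (0.00, 0.00) ✓; JK at -13.20° ✓; |JK| = 39.20 ✓; ∠JKH = 74.60° ✓; |KH| = 32.40 ✓; ∠(KH, HR) = 84.10° ✗; |HR| = 20.00 ✓.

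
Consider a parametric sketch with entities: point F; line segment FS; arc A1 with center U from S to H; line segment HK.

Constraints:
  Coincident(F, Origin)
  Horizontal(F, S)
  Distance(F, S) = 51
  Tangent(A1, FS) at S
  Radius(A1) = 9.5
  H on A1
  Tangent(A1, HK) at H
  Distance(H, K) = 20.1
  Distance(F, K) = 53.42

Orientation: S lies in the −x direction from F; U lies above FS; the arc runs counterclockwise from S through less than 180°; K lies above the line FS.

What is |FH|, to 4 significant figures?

42.88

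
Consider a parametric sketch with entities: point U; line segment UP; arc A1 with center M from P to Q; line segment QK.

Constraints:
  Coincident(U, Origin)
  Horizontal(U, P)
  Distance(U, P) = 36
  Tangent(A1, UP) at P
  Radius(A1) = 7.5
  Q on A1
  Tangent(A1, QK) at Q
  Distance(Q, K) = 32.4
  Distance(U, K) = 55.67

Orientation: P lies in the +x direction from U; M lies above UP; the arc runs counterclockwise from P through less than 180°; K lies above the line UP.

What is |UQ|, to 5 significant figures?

44.269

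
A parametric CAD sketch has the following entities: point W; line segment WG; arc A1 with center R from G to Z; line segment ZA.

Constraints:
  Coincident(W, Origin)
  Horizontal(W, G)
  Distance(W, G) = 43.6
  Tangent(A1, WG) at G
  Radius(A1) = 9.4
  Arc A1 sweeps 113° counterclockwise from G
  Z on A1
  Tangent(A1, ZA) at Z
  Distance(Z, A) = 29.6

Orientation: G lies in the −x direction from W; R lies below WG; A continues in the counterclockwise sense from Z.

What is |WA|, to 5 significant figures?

57.281

W is at the origin; W and G share the same y with |WG| = 43.6 and G on the −x side, so G = (-43.600, 0.0000). The tangent condition forces RG to be normal to WG, so R = G + (0, -9.4) = (-43.600, -9.4000). On A1, G sits at bearing 90° from R; a 113° counterclockwise sweep puts Z at bearing 203°, so Z = R + 9.4·(cos 203°, sin 203°) = (-52.253, -13.073). Since A1 is tangent to ZA there, RZ ⟂ ZA, so ZA runs along (−sin 203°, cos 203°); with |ZA| = 29.6, A = (-40.687, -40.320). Then |WA| = |A − W| = 57.281.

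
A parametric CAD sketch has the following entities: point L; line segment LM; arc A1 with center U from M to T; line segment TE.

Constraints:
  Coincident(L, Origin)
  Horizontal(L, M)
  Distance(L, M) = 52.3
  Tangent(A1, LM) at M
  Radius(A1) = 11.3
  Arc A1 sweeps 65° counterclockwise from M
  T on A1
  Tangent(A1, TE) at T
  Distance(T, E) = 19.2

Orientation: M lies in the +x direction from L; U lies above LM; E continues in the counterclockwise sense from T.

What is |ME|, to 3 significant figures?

30.2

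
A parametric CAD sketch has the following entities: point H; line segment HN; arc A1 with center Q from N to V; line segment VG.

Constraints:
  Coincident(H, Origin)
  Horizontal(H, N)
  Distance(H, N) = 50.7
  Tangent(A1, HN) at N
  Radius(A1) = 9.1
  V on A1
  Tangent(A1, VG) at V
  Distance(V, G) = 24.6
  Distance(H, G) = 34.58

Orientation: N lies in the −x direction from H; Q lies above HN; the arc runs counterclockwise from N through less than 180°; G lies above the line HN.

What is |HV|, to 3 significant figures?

44.1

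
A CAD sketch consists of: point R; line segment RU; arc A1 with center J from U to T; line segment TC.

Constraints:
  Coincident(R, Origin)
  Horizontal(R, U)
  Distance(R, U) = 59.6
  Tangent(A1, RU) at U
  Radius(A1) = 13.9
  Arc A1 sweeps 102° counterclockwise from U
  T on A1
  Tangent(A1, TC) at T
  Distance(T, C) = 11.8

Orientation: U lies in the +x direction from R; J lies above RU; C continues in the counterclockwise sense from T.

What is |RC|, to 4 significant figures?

76.21

On A1, U sits at bearing -90° from J; a 102° counterclockwise sweep puts T at bearing 12°, so T = J + 13.9·(cos 12°, sin 12°) = (73.20, 16.79). Since A1 is tangent to TC there, JT ⟂ TC, so TC runs along (−sin 12°, cos 12°); with |TC| = 11.8, C = (70.74, 28.33). Then |RC| = |C − R| = 76.21.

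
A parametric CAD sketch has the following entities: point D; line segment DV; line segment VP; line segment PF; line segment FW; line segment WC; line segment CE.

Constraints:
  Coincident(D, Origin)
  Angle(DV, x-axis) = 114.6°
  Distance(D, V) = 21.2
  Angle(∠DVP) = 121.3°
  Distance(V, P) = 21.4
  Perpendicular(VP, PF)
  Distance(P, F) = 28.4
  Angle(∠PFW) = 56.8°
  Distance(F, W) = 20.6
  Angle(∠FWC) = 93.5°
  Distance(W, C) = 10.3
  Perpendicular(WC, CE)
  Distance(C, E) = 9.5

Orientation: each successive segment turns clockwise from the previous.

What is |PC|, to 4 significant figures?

14.63

D is at the origin; DV runs at 114.6° with length 21.2, so V = (-8.825, 19.28). ∠DVP = 121.3° gives VP at 55.90° from the x-axis; with |VP| = 21.4, P = (3.173, 37.00). The perpendicularity gives PF at right angles to VP, so PF runs at -34.10°; with |PF| = 28.4, F = (26.69, 21.07). ∠PFW = 56.8° gives FW at -157.3° from the x-axis; with |FW| = 20.6, W = (7.685, 13.12). ∠FWC = 93.5° gives WC at 116.2° from the x-axis; with |WC| = 10.3, C = (3.138, 22.37). Then |PC| = |C − P| = 14.63.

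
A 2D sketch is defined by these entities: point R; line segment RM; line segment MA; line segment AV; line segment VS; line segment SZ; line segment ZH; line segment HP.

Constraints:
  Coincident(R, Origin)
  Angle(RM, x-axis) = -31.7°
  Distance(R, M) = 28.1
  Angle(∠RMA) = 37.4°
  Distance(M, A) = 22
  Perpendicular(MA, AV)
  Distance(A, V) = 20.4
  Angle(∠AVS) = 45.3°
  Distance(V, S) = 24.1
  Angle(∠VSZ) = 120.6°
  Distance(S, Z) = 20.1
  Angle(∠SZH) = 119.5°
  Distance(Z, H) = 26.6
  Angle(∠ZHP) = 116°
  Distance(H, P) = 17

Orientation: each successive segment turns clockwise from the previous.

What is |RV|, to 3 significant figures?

3.35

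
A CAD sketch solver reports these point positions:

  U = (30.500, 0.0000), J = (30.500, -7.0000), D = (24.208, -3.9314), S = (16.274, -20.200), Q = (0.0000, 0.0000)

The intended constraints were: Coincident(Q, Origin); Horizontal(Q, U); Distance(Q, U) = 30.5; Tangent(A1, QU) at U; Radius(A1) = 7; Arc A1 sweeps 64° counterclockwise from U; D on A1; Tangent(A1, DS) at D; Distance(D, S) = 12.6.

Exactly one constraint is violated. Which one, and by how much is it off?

Distance(D, S) = 12.6 — off by 5.50.

Q = (0.00, 0.00) ✓; Q.y = 0.00, U.y = 0.00 ✓; |QU| = 30.50 ✓; ∠(JU, UQ) = 90.00° ✓; |JU| = 7.000 ✓; bearing(J→D) − bearing(J→U) = 64.00° ✓; |JD| = 7.000 ✓; ∠(JD, DS) = 90.00° ✓; |DS| = 18.10 ✗.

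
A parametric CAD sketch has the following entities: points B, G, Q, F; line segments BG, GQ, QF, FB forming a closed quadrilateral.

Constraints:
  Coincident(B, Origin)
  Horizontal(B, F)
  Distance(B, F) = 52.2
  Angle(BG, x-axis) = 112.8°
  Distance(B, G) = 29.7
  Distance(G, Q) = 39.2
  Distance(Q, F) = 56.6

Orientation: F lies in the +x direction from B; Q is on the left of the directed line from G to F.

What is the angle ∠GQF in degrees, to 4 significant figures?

90.88°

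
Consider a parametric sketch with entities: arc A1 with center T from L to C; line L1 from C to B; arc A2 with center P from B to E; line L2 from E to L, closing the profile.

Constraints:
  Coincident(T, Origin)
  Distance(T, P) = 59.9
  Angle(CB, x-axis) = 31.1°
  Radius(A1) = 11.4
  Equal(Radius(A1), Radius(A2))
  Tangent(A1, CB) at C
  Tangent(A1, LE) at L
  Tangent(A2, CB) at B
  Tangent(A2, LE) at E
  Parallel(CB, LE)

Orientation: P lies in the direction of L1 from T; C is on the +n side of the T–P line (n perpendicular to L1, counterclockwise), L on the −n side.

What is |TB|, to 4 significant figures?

60.98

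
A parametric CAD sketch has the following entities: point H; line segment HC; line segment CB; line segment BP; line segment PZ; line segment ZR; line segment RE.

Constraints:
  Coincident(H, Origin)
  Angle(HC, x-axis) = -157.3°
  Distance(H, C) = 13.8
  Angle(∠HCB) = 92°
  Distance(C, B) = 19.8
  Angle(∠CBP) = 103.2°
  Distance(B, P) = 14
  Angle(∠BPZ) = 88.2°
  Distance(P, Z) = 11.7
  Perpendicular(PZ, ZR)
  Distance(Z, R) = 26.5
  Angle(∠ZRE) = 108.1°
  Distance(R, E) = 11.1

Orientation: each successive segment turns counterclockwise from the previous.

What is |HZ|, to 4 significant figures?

12.20

H is at the origin; HC runs at -157.3° with length 13.8, so C = (-12.73, -5.326). ∠HCB = 92.0° gives CB at -69.30° from the x-axis; with |CB| = 19.8, B = (-5.732, -23.85). ∠CBP = 103.2° gives BP at 7.500° from the x-axis; with |BP| = 14.0, P = (8.148, -22.02). ∠BPZ = 88.2° gives PZ at 99.30° from the x-axis; with |PZ| = 11.7, Z = (6.257, -10.47). Then |HZ| = |Z − H| = 12.20.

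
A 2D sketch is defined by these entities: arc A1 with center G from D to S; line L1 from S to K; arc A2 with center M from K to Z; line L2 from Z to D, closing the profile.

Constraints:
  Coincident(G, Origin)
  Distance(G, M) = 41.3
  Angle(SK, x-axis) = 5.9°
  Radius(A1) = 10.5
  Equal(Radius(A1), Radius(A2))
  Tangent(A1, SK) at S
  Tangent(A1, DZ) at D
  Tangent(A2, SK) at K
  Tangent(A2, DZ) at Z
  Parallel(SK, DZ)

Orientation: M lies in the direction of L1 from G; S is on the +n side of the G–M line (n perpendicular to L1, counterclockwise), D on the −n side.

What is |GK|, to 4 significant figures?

42.61

The slot axis is L1's direction at 5.9°, so u = (cos 5.9°, sin 5.9°) = (0.9947, 0.1028) and n = (−sin 5.9°, cos 5.9°) = (-0.1028, 0.9947). G is at the origin and M lies 41.3 along u from G, so M = 41.3·u = (41.08, 4.245). Tangency of A1 to both parallel lines with radius 10.5 puts S and D at G ± 10.5·n: S = (-1.079, 10.44), D = (1.079, -10.44). Equal radii place K and Z the same way about M: K = M + 10.5·n = (40.00, 14.69), Z = M − 10.5·n = (42.16, -6.199). Then |GK| = |K − G| = 42.61.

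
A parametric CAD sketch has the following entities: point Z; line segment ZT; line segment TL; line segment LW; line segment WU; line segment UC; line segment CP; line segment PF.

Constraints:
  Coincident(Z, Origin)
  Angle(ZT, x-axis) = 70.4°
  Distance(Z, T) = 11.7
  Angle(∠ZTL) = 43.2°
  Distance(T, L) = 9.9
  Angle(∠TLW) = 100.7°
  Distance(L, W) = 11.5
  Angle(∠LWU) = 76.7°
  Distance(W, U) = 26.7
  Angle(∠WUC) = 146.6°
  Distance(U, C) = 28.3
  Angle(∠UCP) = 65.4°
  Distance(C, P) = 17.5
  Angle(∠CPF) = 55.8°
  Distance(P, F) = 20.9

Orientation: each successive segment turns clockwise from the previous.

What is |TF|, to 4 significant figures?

24.70

Z is at the origin; ZT runs at 70.4° with length 11.7, so T = (3.925, 11.02). ∠ZTL = 43.2° gives TL at -66.40° from the x-axis; with |TL| = 9.9, L = (7.888, 1.950). ∠TLW = 100.7° gives LW at -145.7° from the x-axis; with |LW| = 11.5, W = (-1.612, -4.530). ∠LWU = 76.7° gives WU at 111.0° from the x-axis; with |WU| = 26.7, U = (-11.18, 20.40). ∠WUC = 146.6° gives UC at 77.60° from the x-axis; with |UC| = 28.3, C = (-5.103, 48.04). ∠UCP = 65.4° gives CP at -37.00° from the x-axis; with |CP| = 17.5, P = (8.873, 37.50). ∠CPF = 55.8° gives PF at -161.2° from the x-axis; with |PF| = 20.9, F = (-10.91, 30.77). Then |TF| = |F − T| = 24.70.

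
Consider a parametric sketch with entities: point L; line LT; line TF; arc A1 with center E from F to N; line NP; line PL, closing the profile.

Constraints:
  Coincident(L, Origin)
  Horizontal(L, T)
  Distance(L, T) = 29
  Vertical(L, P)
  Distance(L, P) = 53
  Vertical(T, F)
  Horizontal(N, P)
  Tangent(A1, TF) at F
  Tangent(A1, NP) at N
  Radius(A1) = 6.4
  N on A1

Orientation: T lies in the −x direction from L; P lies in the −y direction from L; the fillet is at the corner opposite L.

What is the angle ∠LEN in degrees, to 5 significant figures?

154.13°

L is at the origin; L and T share the same y with |LT| = 29.0 and T on the −x side, so T = (-29.000, 0.0000). L and P share the same x with |LP| = 53.0 and P on the −y side, so P = (0.0000, -53.000). The virtual corner opposite L is at (-29.000, -53.000). Since A1 is tangent to TF there, EF ⟂ TF and since A1 is tangent to NP there, EN ⟂ NP, with radius 6.4, so the center E sits 6.4 in from both sides at E = (-22.600, -46.600). That places the tangent points at F = (-29.000, -46.600) on TF and N = (-22.600, -53.000) on NP. Then cos ∠LEN = EL·EN / (|EL||EN|), giving 154.13°.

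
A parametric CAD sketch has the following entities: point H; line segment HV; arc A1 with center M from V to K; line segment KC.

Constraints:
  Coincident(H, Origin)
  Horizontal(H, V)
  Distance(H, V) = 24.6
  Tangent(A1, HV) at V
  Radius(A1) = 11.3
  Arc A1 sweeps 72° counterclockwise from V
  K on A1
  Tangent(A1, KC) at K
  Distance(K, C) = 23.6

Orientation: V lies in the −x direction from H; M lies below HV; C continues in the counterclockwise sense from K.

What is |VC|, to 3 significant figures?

35.2

H is at the origin; H and V share the same y with |HV| = 24.6 and V on the −x side, so V = (-24.6, 0.00). The tangent condition forces MV to be normal to HV, so M = V + (0, -11.3) = (-24.6, -11.3). On A1, V sits at bearing 90° from M; a 72° counterclockwise sweep puts K at bearing 162°, so K = M + 11.3·(cos 162°, sin 162°) = (-35.3, -7.81). The tangent condition forces MK to be normal to KC, so KC runs along (−sin 162°, cos 162°); with |KC| = 23.6, C = (-42.6, -30.3). Then |VC| = |C − V| = 35.2.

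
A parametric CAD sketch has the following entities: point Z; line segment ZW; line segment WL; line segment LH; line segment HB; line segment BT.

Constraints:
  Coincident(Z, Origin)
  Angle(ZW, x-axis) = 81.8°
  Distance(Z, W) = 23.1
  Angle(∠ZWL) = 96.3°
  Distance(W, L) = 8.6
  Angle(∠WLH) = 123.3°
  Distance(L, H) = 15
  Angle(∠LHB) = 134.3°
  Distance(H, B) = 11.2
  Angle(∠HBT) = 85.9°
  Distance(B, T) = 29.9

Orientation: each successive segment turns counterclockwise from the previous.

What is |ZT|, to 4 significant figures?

14.16

∠LHB = 134.3° gives HB at -92.10° from the x-axis; with |HB| = 11.2, B = (-16.55, 3.749). ∠HBT = 85.9° gives BT at 2.000° from the x-axis; with |BT| = 29.9, T = (13.33, 4.792). Then |ZT| = |T − Z| = 14.16.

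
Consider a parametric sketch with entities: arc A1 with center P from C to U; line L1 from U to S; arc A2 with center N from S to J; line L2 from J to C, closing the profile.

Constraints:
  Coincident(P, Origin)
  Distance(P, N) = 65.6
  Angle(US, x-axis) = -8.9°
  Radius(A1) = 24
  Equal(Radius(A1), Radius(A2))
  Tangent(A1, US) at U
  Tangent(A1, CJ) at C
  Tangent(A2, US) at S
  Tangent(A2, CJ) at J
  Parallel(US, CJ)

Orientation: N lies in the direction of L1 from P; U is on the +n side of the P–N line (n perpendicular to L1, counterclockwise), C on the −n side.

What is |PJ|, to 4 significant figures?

69.85

The slot axis is L1's direction at -8.9°, so u = (cos -8.9°, sin -8.9°) = (0.9880, -0.1547) and n = (−sin -8.9°, cos -8.9°) = (0.1547, 0.9880). P is at the origin and N lies 65.6 along u from P, so N = 65.6·u = (64.81, -10.15). Tangency of A1 to both parallel lines with radius 24.0 puts U and C at P ± 24.0·n: U = (3.713, 23.71), C = (-3.713, -23.71). Equal radii place S and J the same way about N: S = N + 24.0·n = (68.52, 13.56), J = N − 24.0·n = (61.10, -33.86). Then |PJ| = |J − P| = 69.85.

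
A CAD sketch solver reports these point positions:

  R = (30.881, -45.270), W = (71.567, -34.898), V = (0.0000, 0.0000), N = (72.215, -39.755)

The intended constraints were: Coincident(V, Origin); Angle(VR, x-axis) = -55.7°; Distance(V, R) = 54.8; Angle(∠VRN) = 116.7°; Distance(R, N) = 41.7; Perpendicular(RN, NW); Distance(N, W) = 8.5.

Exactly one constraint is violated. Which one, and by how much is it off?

Distance(N, W) = 8.5 — off by 3.60.

V = (0.00, 0.00) ✓; VR at -55.70° ✓; |VR| = 54.80 ✓; ∠VRN = 116.7° ✓; |RN| = 41.70 ✓; ∠(RN, NW) = 90.00° ✓; |NW| = 4.900 ✗.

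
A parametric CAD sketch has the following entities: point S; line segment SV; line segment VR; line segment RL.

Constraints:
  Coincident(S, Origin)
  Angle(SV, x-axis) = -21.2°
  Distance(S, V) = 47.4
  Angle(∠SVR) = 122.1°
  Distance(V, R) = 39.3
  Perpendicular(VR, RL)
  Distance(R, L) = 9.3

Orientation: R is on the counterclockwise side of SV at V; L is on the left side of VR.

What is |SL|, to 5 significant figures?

71.489

S is at the origin; SV runs at -21.2° with length 47.4, so V = 47.4·(cos -21.2°, sin -21.2°) = (44.192, -17.141). ∠SVR = 122.1°, so VR runs at -21.2° + (180° − 122.1°) = 36.700° from the x-axis; with |VR| = 39.3, R = V + 39.3·(cos 36.700°, sin 36.700°) = (75.702, 6.3457). VR ⟂ RL; with |RL| = 9.3 on the left of VR, L = R + 9.3·(-0.59763, 0.80178) = (70.144, 13.802). Then |SL| = |L − S| = 71.489.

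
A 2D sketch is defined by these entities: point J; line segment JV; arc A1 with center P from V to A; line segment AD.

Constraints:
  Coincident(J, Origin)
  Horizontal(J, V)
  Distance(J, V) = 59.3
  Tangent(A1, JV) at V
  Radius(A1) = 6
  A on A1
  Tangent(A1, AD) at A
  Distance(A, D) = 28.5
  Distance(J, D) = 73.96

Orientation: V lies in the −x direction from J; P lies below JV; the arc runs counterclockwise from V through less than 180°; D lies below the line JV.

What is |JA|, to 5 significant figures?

65.572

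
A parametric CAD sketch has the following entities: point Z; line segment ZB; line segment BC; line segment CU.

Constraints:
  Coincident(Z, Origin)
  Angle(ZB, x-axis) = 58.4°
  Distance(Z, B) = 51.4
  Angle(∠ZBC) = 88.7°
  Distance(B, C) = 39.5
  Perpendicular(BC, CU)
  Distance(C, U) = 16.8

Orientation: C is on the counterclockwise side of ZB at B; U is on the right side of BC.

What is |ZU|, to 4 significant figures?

78.22

∠ZBC = 88.7°, so BC runs at 58.4° + (180° − 88.7°) = 149.7° from the x-axis; with |BC| = 39.5, C = B + 39.5·(cos 149.7°, sin 149.7°) = (-7.171, 63.71). BC ⟂ CU; with |CU| = 16.8 on the right of BC, U = C + 16.8·(0.5045, 0.8634) = (1.305, 78.21). Then |ZU| = |U − Z| = 78.22.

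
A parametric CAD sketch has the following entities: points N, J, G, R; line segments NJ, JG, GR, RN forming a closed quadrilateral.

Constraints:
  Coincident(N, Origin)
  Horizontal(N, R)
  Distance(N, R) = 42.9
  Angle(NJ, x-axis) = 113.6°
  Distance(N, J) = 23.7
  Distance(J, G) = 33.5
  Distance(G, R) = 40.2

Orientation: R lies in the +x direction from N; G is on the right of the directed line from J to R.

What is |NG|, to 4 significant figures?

9.802

Checks: |JG| = 33.50 ✓; |GR| = 40.20 ✓.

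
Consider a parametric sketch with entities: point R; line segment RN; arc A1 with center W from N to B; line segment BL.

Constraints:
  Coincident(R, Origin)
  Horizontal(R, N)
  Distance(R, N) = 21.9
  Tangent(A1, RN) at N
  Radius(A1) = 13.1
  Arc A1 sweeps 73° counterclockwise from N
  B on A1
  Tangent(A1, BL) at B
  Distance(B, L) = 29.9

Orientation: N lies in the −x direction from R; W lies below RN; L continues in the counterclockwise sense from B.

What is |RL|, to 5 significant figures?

57.422

R is at the origin; R and N share the same y with |RN| = 21.9 and N on the −x side, so N = (-21.900, 0.0000). Since A1 is tangent to RN there, WN ⟂ RN, so W = N + (0, -13.1) = (-21.900, -13.100). On A1, N sits at bearing 90° from W; a 73° counterclockwise sweep puts B at bearing 163°, so B = W + 13.1·(cos 163°, sin 163°) = (-34.428, -9.2699). A1 meets BL tangentially, so WB is at right angles to BL, so BL runs along (−sin 163°, cos 163°); with |BL| = 29.9, L = (-43.170, -37.863). Then |RL| = |L − R| = 57.422.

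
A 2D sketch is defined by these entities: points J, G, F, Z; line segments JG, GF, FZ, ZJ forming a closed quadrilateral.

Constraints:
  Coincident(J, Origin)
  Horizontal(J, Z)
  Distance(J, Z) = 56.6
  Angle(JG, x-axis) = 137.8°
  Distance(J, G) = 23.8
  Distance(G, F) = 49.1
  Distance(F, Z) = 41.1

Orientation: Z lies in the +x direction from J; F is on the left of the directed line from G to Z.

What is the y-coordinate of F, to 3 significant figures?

30.7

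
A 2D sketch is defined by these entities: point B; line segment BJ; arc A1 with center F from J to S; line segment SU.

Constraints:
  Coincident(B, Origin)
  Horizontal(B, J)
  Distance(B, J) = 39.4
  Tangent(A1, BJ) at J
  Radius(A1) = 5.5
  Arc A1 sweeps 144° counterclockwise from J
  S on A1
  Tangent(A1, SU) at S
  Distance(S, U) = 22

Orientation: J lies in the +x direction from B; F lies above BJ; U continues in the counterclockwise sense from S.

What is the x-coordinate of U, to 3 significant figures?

24.8

B is at the origin; B and J share the same y with |BJ| = 39.4 and J on the +x side, so J = (39.4, 0.00). Since A1 is tangent to BJ there, FJ ⟂ BJ, so F = J + (0, 5.5) = (39.4, 5.50). On A1, J sits at bearing -90° from F; a 144° counterclockwise sweep puts S at bearing 54°, so S = F + 5.5·(cos 54°, sin 54°) = (42.6, 9.95). Tangency of A1 to SU means the radius FS is perpendicular to SU, so SU runs along (−sin 54°, cos 54°); with |SU| = 22.0, U = (24.8, 22.9). So U.x = 24.8.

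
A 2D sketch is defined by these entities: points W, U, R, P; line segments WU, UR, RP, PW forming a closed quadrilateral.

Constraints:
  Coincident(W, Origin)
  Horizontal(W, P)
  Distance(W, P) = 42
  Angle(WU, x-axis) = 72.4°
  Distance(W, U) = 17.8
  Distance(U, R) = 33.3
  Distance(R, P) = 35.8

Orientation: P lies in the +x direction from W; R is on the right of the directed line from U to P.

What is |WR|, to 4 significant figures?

18.87

Checks: |UR| = 33.30 ✓; |RP| = 35.80 ✓.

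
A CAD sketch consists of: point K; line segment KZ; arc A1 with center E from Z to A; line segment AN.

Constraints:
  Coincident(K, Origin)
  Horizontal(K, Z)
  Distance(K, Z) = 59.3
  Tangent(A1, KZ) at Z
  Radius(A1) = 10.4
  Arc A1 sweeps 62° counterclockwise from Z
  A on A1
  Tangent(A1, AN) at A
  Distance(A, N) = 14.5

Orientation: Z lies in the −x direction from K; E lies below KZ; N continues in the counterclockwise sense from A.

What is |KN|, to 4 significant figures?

77.49

K is at the origin; KZ is horizontal with |KZ| = 59.3 and Z on the −x side, so Z = (-59.30, 0.000). The tangent condition forces EZ to be normal to KZ, so E = Z + (0, -10.4) = (-59.30, -10.40). On A1, Z sits at bearing 90° from E; a 62° counterclockwise sweep puts A at bearing 152°, so A = E + 10.4·(cos 152°, sin 152°) = (-68.48, -5.517). Since A1 is tangent to AN there, EA ⟂ AN, so AN runs along (−sin 152°, cos 152°); with |AN| = 14.5, N = (-75.29, -18.32). Then |KN| = |N − K| = 77.49.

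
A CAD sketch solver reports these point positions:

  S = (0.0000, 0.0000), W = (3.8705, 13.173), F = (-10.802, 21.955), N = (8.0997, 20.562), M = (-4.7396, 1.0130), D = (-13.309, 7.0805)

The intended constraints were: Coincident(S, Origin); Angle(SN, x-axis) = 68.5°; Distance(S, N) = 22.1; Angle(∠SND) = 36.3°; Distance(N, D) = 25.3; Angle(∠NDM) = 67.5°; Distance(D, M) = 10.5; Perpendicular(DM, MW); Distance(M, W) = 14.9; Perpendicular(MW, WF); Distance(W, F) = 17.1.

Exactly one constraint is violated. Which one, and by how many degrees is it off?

Perpendicular(MW, WF) — off by 4.40°.

S = (0.00, 0.00) ✓; SN at 68.50° ✓; |SN| = 22.10 ✓; ∠SND = 36.30° ✓; |ND| = 25.30 ✓; ∠NDM = 67.50° ✓; |DM| = 10.50 ✓; ∠(DM, MW) = 90.00° ✓; |MW| = 14.90 ✓; ∠(MW, WF) = 94.40° ✗; |WF| = 17.10 ✓.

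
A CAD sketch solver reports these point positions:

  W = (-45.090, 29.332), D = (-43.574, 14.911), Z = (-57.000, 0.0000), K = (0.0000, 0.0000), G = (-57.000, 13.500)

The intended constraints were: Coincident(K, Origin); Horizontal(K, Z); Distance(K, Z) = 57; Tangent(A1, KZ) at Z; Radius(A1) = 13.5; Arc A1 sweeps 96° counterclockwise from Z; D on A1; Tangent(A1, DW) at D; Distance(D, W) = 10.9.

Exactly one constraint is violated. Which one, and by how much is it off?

Distance(D, W) = 10.9 — off by 3.60.

K = (0.00, 0.00) ✓; K.y = 0.00, Z.y = 0.00 ✓; |KZ| = 57.00 ✓; ∠(GZ, ZK) = 90.00° ✓; |GZ| = 13.50 ✓; bearing(G→D) − bearing(G→Z) = 96.00° ✓; |GD| = 13.50 ✓; ∠(GD, DW) = 90.00° ✓; |DW| = 14.50 ✗.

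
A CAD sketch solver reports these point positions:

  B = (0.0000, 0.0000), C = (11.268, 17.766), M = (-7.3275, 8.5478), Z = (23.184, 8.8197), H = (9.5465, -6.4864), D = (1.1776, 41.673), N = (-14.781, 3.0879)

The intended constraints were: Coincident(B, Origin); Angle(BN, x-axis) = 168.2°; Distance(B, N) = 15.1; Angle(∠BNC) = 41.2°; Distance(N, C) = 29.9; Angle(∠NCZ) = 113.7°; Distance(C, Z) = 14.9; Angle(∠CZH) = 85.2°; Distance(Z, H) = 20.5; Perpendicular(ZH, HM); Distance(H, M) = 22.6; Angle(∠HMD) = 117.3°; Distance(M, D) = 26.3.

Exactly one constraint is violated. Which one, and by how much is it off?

Distance(M, D) = 26.3 — off by 7.90.

B = (0.00, 0.00) ✓; BN at 168.2° ✓; |BN| = 15.10 ✓; ∠BNC = 41.20° ✓; |NC| = 29.90 ✓; ∠NCZ = 113.7° ✓; |CZ| = 14.90 ✓; ∠CZH = 85.20° ✓; |ZH| = 20.50 ✓; ∠(ZH, HM) = 90.00° ✓; |HM| = 22.60 ✓; ∠HMD = 117.3° ✓; |MD| = 34.20 ✗.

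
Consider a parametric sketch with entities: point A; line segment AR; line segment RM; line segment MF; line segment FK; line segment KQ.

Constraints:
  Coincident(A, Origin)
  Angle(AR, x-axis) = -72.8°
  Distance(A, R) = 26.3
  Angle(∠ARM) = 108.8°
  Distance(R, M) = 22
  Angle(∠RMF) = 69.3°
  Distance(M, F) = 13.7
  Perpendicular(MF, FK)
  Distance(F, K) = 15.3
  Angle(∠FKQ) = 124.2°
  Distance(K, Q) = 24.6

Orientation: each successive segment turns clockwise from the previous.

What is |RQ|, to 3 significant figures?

16.8

MF ⟂ FK, so FK runs at 15.3°; with |FK| = 15.3, K = (1.12, -20.8). ∠FKQ = 124.2° gives KQ at -40.5° from the x-axis; with |KQ| = 24.6, Q = (19.8, -36.8). Then |RQ| = |Q − R| = 16.8.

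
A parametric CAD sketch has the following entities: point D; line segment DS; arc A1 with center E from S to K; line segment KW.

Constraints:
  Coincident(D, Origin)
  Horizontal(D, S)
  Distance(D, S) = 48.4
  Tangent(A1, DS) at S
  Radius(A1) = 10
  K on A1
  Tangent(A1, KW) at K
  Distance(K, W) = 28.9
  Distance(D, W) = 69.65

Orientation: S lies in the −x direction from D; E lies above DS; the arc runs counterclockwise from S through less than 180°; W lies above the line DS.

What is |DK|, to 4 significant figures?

43.41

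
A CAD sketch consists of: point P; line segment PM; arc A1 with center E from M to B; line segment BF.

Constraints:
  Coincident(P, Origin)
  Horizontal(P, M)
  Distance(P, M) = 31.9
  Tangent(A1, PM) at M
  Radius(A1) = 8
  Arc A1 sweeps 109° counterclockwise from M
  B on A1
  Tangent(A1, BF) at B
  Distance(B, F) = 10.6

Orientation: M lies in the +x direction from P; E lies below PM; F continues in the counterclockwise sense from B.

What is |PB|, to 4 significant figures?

26.55

Tangency of A1 to PM means the radius EM is perpendicular to PM, so E = M + (0, -8) = (31.90, -8.000). On A1, M sits at bearing 90° from E; a 109° counterclockwise sweep puts B at bearing 199°, so B = E + 8.0·(cos 199°, sin 199°) = (24.34, -10.60). Then |PB| = |B − P| = 26.55.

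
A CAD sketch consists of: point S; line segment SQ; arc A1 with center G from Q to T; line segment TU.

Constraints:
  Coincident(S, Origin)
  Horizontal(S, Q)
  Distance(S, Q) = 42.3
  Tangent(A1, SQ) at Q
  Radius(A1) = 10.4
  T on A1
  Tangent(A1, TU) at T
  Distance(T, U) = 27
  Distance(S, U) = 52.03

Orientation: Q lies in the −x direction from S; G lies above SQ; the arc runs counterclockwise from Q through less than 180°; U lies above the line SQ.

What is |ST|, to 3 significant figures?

34.0

S is at the origin; SQ is horizontal with |SQ| = 42.3 and Q on the −x side, so Q = (-42.3, 0.00). A1 meets SQ tangentially, so GQ is at right angles to SQ, so G = Q + (0, 10.4) = (-42.3, 10.4). Since GT ⟂ TU (tangency), |GU| = √(10.4² + 27.0²) = 28.9 regardless of where T sits on A1. So U lies on both circle(S, 52.03) and circle(G, 28.9); the above-SQ intersection is U = (-35.1, 38.4). T is the foot of the tangent from U: T = (-32.0, 11.6).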